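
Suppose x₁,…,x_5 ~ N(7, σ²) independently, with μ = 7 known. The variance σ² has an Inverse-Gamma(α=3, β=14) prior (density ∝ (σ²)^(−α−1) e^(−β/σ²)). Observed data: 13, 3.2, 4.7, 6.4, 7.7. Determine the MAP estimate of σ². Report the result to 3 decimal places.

Sum of squared deviations about the known mean: SS = (13−7)² + (3.2−7)² + (4.7−7)² + (6.4−7)² + (7.7−7)² = 56.58.
The Normal likelihood contributes (σ²)^(−n/2) exp(−SS/(2σ²)), so the posterior is Inverse-Gamma(α + n/2, β + SS/2) = Inverse-Gamma(5.5, 42.29).
The mode of Inverse-Gamma(a, b) is b/(a+1) = 42.29/6.5 ≈ 6.506.

σ̂²_MAP = 6.506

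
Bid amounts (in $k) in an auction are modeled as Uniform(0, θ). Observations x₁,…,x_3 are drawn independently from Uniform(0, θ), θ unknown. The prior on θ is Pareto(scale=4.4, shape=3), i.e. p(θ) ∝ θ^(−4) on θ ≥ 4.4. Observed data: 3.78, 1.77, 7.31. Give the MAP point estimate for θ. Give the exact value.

The Uniform(0, θ) likelihood is θ^(−n) for θ ≥ max(xᵢ), zero otherwise. Here max(xᵢ) = 7.31.
Posterior ∝ θ^(−4) · θ^(−3) = θ^(−7) on θ ≥ max(4.4, 7.31) = 7.31.
This density is strictly decreasing in θ, so the posterior mode lies at the lower boundary of the support.

θ̂_MAP = 7.31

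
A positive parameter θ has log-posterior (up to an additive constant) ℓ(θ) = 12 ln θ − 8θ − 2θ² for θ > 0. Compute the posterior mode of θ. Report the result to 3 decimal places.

θ̂_MAP = 1.000

ℓ'(θ) = 12/θ − 8 − 4θ. Setting this to zero and multiplying by θ: 4θ² + 8θ − 12 = 0.
θ = (−8 + √(8² + 4·4·12)) / (2·4) = (−8 + √256) / 8 = (−8 + 16)/8 = 1.
ℓ''(θ) = −12/θ² − 4 < 0, confirming a maximum.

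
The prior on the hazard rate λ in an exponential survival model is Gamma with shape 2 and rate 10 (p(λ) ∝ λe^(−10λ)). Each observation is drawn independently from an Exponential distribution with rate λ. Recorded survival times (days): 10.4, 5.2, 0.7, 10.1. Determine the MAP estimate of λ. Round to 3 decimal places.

The Exponential(rate=λ) likelihood is ∝ λ^n e^(−λΣtᵢ). Here n = 4 and Σtᵢ = 10.4 + 5.2 + 0.7 + 10.1 = 26.4.
Posterior ∝ λe^(−10λ) · λ^4e^(−26.4λ) = λ^5e^(−36.4λ), i.e. Gamma(6, 36.4).
Mode = (a−1)/b = 5/36.4 ≈ 0.137.

λ̂_MAP = 0.137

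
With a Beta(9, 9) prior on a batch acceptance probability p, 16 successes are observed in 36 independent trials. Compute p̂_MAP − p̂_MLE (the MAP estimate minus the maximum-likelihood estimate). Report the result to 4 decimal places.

Posterior is Beta(25, 29); MAP = (25−1)/(54−2) = 24/52 ≈ 0.46154.
MLE ignores the prior: p̂_MLE = k/n = 16/36 ≈ 0.44444.
Difference = 24/52 − 16/36 = 2/117 ≈ 0.0171.

MAP − MLE = 0.0171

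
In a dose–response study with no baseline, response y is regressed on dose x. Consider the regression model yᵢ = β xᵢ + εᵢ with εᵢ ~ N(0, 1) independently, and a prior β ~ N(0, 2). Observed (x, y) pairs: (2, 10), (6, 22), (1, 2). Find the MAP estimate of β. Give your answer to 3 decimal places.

β̂_MAP = 3.711

log p(β | y) = −Σ(yᵢ − βxᵢ)²/(2·1) − β²/(2·2) + const.
Setting the derivative to zero: Σxᵢ(yᵢ − βxᵢ)/1 − β/2 = 0, so β = Σxᵢyᵢ / (Σxᵢ² + σ²/τ²).
Σxᵢyᵢ = 2·10 + 6·22 + 1·2 = 154; Σxᵢ² = 41; σ²/τ² = 0.5.
β̂_MAP = 154 / (41 + 0.5) = 154/41.5 ≈ 3.711.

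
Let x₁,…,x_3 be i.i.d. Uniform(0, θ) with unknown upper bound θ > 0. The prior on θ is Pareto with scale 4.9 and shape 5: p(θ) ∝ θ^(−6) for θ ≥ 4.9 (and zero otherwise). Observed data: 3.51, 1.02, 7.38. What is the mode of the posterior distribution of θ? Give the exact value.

The Uniform(0, θ) likelihood is θ^(−n) for θ ≥ max(xᵢ), zero otherwise. Here max(xᵢ) = 7.38.
Posterior ∝ θ^(−6) · θ^(−3) = θ^(−9) on θ ≥ max(4.9, 7.38) = 7.38.
This density is strictly decreasing in θ, so the posterior mode lies at the lower boundary of the support.

θ̂_MAP = 7.38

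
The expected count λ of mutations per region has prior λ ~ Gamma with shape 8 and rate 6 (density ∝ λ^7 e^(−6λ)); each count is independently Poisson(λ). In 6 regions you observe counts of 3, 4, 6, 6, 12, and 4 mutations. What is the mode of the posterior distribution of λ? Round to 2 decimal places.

Σxᵢ = 3+4+6+6+12+4 = 35, with n = 6.
Posterior ∝ λ^7e^(−6λ) · λ^35e^(−6λ) = λ^42e^(−12λ), i.e. Gamma(shape=43, rate=12).
The mode of a Gamma(a, b) with a ≥ 1 (shape–rate) is (a−1)/b = 42/12 ≈ 3.50.

λ̂_MAP = 3.50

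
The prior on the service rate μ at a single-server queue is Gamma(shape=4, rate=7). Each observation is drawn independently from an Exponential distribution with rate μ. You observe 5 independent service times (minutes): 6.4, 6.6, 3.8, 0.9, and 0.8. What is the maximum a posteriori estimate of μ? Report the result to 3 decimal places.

μ̂_MAP = 0.314

The Exponential(rate=μ) likelihood is ∝ μ^n e^(−μΣtᵢ). Here n = 5 and Σtᵢ = 6.4 + 6.6 + 3.8 + 0.9 + 0.8 = 18.5.
Posterior ∝ μ^3e^(−7μ) · μ^5e^(−18.5μ) = μ^8e^(−25.5μ), i.e. Gamma(9, 25.5).
Mode = (a−1)/b = 8/25.5 ≈ 0.314.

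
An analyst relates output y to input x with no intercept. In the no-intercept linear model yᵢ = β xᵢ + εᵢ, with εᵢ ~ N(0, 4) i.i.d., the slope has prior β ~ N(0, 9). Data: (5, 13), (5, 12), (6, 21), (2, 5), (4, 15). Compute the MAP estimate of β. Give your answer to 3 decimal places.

β̂_MAP = 3.016

log p(β | y) = −Σ(yᵢ − βxᵢ)²/(2·4) − β²/(2·9) + const.
Setting the derivative to zero: Σxᵢ(yᵢ − βxᵢ)/4 − β/9 = 0, so β = Σxᵢyᵢ / (Σxᵢ² + σ²/τ²).
Σxᵢyᵢ = 5·13 + 5·12 + 6·21 + 2·5 + 4·15 = 321; Σxᵢ² = 106; σ²/τ² = 4/9.
β̂_MAP = 321 / (106 + 4/9) = 321/(958/9) = 2889/958 ≈ 3.016.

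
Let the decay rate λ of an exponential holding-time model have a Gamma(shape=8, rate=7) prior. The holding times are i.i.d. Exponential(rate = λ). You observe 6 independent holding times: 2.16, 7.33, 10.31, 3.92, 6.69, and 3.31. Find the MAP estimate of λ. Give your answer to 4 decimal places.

λ̂_MAP = 0.3193

The Exponential(rate=λ) likelihood is ∝ λ^n e^(−λΣtᵢ). Here n = 6 and Σtᵢ = 2.16 + 7.33 + 10.31 + 3.92 + 6.69 + 3.31 = 33.72.
Posterior ∝ λ^7e^(−7λ) · λ^6e^(−33.72λ) = λ^13e^(−40.72λ), i.e. Gamma(14, 40.72).
Mode = (a−1)/b = 13/40.72 ≈ 0.3193.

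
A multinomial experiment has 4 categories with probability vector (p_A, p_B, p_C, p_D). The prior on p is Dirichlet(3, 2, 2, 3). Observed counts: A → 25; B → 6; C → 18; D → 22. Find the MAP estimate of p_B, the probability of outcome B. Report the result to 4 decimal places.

The posterior is Dirichlet(αᵢ + nᵢ) = Dirichlet(28, 8, 20, 25).
For a Dirichlet(a₁,…,a_K) with all aᵢ > 1, the mode has j-th component (aⱼ − 1)/(Σaᵢ − K).
Here Σaᵢ = 81 and K = 4, so p_B = (8 − 1)/(81 − 4) = 7/77 ≈ 0.0909.

MAP estimate of p_B = 0.0909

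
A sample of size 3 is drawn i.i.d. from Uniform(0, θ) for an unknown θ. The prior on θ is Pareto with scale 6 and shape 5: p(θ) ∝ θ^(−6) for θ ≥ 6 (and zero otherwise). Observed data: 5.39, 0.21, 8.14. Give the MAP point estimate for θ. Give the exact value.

θ̂_MAP = 8.14

The Uniform(0, θ) likelihood is θ^(−n) for θ ≥ max(xᵢ), zero otherwise. Here max(xᵢ) = 8.14.
Posterior ∝ θ^(−6) · θ^(−3) = θ^(−9) on θ ≥ max(6, 8.14) = 8.14.
This density is strictly decreasing in θ, so the posterior mode lies at the lower boundary of the support.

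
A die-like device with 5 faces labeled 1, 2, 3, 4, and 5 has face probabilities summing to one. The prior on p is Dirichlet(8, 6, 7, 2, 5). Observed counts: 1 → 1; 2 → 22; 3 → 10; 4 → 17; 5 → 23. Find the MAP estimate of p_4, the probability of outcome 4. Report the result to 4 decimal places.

MAP estimate: 0.1875

The posterior is Dirichlet(αᵢ + nᵢ) = Dirichlet(9, 28, 17, 19, 28).
For a Dirichlet(a₁,…,a_K) with all aᵢ > 1, the mode has j-th component (aⱼ − 1)/(Σaᵢ − K).
Here Σaᵢ = 101 and K = 5, so p_4 = (19 − 1)/(101 − 5) = 18/96 ≈ 0.1875.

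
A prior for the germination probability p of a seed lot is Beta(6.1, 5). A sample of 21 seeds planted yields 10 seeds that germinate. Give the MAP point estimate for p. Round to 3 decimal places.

p̂_MAP = 0.502

Prior: Beta(6.1, 5).
Data: 10 successes in 21 trials. The binomial likelihood contributes p^10(1−p)^11, so the posterior is Beta(6.1+10, 5+11) = Beta(16.1, 16).
For Beta(a, b) with a, b > 1 the mode is (a−1)/(a+b−2) = 15.1/30.1 ≈ 0.502.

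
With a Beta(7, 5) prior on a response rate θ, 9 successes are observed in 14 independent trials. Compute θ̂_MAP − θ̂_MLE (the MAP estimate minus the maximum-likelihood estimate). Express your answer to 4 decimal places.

Posterior is Beta(16, 10); MAP = (16−1)/(26−2) = 15/24 ≈ 0.62500.
MLE ignores the prior: θ̂_MLE = k/n = 9/14 ≈ 0.64286.
Difference = 15/24 − 9/14 = -1/56 ≈ -0.0179.

MAP − MLE = -0.0179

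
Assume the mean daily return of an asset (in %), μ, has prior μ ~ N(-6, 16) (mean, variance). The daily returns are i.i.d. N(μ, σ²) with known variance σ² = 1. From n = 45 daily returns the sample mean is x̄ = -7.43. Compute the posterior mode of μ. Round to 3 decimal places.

n = 45, x̄ = -7.43.
For a Normal prior and Normal likelihood with known variance, the posterior is Normal; its mode equals its mean, the precision-weighted average.
Prior precision 1/σ₀² = 1/16 = 0.0625; data precision n/σ² = 45/1 = 45.
μ̂ = (0.0625·(-6) + 45·(-7.43)) / (0.0625 + 45) = (-334.725)/45.0625 = -26778/3605 ≈ -7.428.

μ̂_MAP = -7.428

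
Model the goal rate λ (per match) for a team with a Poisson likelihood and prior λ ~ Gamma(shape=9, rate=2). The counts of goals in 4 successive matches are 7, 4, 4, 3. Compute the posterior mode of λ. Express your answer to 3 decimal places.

λ̂_MAP = 4.333

Σxᵢ = 7+4+4+3 = 18, with n = 4.
Posterior ∝ λ^8e^(−2λ) · λ^18e^(−4λ) = λ^26e^(−6λ), i.e. Gamma(shape=27, rate=6).
The mode of a Gamma(a, b) with a ≥ 1 (shape–rate) is (a−1)/b = 26/6 ≈ 4.333.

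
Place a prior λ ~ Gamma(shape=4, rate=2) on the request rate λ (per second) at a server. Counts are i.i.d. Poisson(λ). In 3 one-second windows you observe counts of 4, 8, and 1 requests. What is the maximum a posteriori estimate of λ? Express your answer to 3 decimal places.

λ̂_MAP = 3.200

Σxᵢ = 4+8+1 = 13, with n = 3.
Posterior ∝ λ^3e^(−2λ) · λ^13e^(−3λ) = λ^16e^(−5λ), i.e. Gamma(shape=17, rate=5).
The mode of a Gamma(a, b) with a ≥ 1 (shape–rate) is (a−1)/b = 16/5 ≈ 3.200.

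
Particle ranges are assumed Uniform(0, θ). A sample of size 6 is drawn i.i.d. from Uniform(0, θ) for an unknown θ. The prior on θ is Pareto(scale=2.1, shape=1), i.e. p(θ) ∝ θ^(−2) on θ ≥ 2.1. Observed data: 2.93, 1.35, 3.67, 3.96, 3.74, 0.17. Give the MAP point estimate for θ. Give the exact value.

θ̂_MAP = 3.96

The Uniform(0, θ) likelihood is θ^(−n) for θ ≥ max(xᵢ), zero otherwise. Here max(xᵢ) = 3.96.
Posterior ∝ θ^(−2) · θ^(−6) = θ^(−8) on θ ≥ max(2.1, 3.96) = 3.96.
This density is strictly decreasing in θ, so the posterior mode lies at the lower boundary of the support.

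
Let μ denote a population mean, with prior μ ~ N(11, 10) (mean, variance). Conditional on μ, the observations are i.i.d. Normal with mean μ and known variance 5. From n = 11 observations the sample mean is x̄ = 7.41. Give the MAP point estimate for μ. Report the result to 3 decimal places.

μ̂_MAP = 7.566

n = 11, x̄ = 7.41.
For a Normal prior and Normal likelihood with known variance, the posterior is Normal; its mode equals its mean, the precision-weighted average.
Prior precision 1/σ₀² = 1/10 = 0.1; data precision n/σ² = 11/5 = 2.2.
μ̂ = (0.1·11 + 2.2·7.41) / (0.1 + 2.2) = 17.402/2.3 = 8701/1150 ≈ 7.566.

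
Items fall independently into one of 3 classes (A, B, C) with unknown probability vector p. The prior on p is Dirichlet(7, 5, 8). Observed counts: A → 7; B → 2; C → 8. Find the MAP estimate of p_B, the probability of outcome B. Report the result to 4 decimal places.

MAP estimate of p_B = 0.1765

The posterior is Dirichlet(αᵢ + nᵢ) = Dirichlet(14, 7, 16).
For a Dirichlet(a₁,…,a_K) with all aᵢ > 1, the mode has j-th component (aⱼ − 1)/(Σaᵢ − K).
Here Σaᵢ = 37 and K = 3, so p_B = (7 − 1)/(37 − 3) = 6/34 ≈ 0.1765.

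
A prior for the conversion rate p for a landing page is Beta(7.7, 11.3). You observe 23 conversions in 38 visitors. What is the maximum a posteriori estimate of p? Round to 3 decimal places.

p̂_MAP = 0.540

Prior: Beta(7.7, 11.3).
Data: 23 successes in 38 trials. The binomial likelihood contributes p^23(1−p)^15, so the posterior is Beta(7.7+23, 11.3+15) = Beta(30.7, 26.3).
For Beta(a, b) with a, b > 1 the mode is (a−1)/(a+b−2) = 29.7/55 ≈ 0.540.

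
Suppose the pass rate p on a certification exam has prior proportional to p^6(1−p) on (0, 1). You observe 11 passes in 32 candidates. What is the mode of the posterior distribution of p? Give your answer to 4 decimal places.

p̂_MAP = 0.4359

The prior density ∝ p^6(1−p)^1 is the kernel of Beta(7, 2).
Data: 11 successes in 32 trials. The binomial likelihood contributes p^11(1−p)^21, so the posterior is Beta(7+11, 2+21) = Beta(18, 23).
For Beta(a, b) with a, b > 1 the mode is (a−1)/(a+b−2) = 17/39 ≈ 0.4359.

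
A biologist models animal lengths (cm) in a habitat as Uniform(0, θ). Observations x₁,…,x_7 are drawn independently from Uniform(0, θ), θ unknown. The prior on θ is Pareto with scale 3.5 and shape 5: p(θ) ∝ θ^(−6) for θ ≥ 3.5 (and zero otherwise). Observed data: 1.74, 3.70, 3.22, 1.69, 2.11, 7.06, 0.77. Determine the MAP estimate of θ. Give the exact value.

θ̂_MAP = 7.06

The Uniform(0, θ) likelihood is θ^(−n) for θ ≥ max(xᵢ), zero otherwise. Here max(xᵢ) = 7.06.
Posterior ∝ θ^(−6) · θ^(−7) = θ^(−13) on θ ≥ max(3.5, 7.06) = 7.06.
This density is strictly decreasing in θ, so the posterior mode lies at the lower boundary of the support.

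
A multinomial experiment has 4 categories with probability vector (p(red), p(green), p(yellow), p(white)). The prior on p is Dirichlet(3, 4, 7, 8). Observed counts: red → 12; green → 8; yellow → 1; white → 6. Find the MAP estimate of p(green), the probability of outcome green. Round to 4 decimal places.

MAP estimate of p(green) = 0.2444

The posterior is Dirichlet(αᵢ + nᵢ) = Dirichlet(15, 12, 8, 14).
For a Dirichlet(a₁,…,a_K) with all aᵢ > 1, the mode has j-th component (aⱼ − 1)/(Σaᵢ − K).
Here Σaᵢ = 49 and K = 4, so p(green) = (12 − 1)/(49 − 4) = 11/45 ≈ 0.2444.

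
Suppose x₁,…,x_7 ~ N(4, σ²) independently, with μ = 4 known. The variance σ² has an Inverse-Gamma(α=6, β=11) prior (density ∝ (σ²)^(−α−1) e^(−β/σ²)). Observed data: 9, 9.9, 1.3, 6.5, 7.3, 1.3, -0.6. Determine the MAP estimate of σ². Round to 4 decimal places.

σ̂²_MAP = 6.4138

Sum of squared deviations about the known mean: SS = (9−4)² + (9.9−4)² + (1.3−4)² + (6.5−4)² + (7.3−4)² + (1.3−4)² + (-0.6−4)² = 112.69.
The Normal likelihood contributes (σ²)^(−n/2) exp(−SS/(2σ²)), so the posterior is Inverse-Gamma(α + n/2, β + SS/2) = Inverse-Gamma(9.5, 67.345).
The mode of Inverse-Gamma(a, b) is b/(a+1) = 67.345/10.5 ≈ 6.4138.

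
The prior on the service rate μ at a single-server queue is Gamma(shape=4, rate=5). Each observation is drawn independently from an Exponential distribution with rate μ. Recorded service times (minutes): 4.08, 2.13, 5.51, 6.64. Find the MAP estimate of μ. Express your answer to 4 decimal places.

The Exponential(rate=μ) likelihood is ∝ μ^n e^(−μΣtᵢ). Here n = 4 and Σtᵢ = 4.08 + 2.13 + 5.51 + 6.64 = 18.36.
Posterior ∝ μ^3e^(−5μ) · μ^4e^(−18.36μ) = μ^7e^(−23.36μ), i.e. Gamma(8, 23.36).
Mode = (a−1)/b = 7/23.36 ≈ 0.2997.

μ̂_MAP = 0.2997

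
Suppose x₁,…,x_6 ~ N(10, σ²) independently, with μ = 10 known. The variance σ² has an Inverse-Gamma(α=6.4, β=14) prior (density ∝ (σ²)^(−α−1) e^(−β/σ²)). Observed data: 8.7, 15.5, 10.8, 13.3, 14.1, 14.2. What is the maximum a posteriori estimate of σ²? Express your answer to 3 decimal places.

Sum of squared deviations about the known mean: SS = (8.7−10)² + (15.5−10)² + (10.8−10)² + (13.3−10)² + (14.1−10)² + (14.2−10)² = 77.92.
The Normal likelihood contributes (σ²)^(−n/2) exp(−SS/(2σ²)), so the posterior is Inverse-Gamma(α + n/2, β + SS/2) = Inverse-Gamma(9.4, 52.96).
The mode of Inverse-Gamma(a, b) is b/(a+1) = 52.96/10.4 ≈ 5.092.

σ̂²_MAP = 5.092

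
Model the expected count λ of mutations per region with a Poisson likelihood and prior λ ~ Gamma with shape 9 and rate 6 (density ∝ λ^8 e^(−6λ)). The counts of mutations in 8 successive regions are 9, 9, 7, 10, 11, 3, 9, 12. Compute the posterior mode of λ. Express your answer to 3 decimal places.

λ̂_MAP = 5.571

Σxᵢ = 9+9+7+10+11+3+9+12 = 70, with n = 8.
Posterior ∝ λ^8e^(−6λ) · λ^70e^(−8λ) = λ^78e^(−14λ), i.e. Gamma(shape=79, rate=14).
The mode of a Gamma(a, b) with a ≥ 1 (shape–rate) is (a−1)/b = 78/14 ≈ 5.571.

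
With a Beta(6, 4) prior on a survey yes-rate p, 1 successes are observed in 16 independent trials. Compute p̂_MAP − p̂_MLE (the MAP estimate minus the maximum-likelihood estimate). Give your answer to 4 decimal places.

MAP − MLE = 0.1875

Posterior is Beta(7, 19); MAP = (7−1)/(26−2) = 6/24 ≈ 0.25000.
MLE ignores the prior: p̂_MLE = k/n = 1/16 ≈ 0.06250.
Difference = 6/24 − 1/16 = 3/16 ≈ 0.1875.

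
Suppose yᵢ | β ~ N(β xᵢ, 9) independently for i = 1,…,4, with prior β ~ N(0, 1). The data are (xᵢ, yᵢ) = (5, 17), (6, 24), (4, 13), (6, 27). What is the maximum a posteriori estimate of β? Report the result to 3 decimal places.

log p(β | y) = −Σ(yᵢ − βxᵢ)²/(2·9) − β²/(2·1) + const.
Setting the derivative to zero: Σxᵢ(yᵢ − βxᵢ)/9 − β/1 = 0, so β = Σxᵢyᵢ / (Σxᵢ² + σ²/τ²).
Σxᵢyᵢ = 5·17 + 6·24 + 4·13 + 6·27 = 443; Σxᵢ² = 113; σ²/τ² = 9.
β̂_MAP = 443 / (113 + 9) = 443/122 ≈ 3.631.

β̂_MAP = 3.631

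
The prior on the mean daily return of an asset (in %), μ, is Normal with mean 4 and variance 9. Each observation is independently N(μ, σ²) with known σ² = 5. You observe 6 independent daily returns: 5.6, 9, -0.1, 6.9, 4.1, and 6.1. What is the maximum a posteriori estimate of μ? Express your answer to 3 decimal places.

n = 6; x̄ = (5.6 + 9 + (-0.1) + 6.9 + 4.1 + 6.1)/6 = 31.6/6 = 79/15 ≈ 5.2667.
For a Normal prior and Normal likelihood with known variance, the posterior is Normal; its mode equals its mean, the precision-weighted average.
Prior precision 1/σ₀² = 1/9; data precision n/σ² = 6/5 = 1.2.
μ̂ = ((1/9)·4 + 1.2·(79/15)) / (1/9 + 1.2) = (1522/225)/(59/45) = 1522/295 ≈ 5.159.

μ̂_MAP = 5.159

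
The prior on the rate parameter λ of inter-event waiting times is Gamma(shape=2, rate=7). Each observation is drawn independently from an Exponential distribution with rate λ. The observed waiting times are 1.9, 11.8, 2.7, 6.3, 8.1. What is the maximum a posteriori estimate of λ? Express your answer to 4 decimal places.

The Exponential(rate=λ) likelihood is ∝ λ^n e^(−λΣtᵢ). Here n = 5 and Σtᵢ = 1.9 + 11.8 + 2.7 + 6.3 + 8.1 = 30.8.
Posterior ∝ λe^(−7λ) · λ^5e^(−30.8λ) = λ^6e^(−37.8λ), i.e. Gamma(7, 37.8).
Mode = (a−1)/b = 6/37.8 ≈ 0.1587.

λ̂_MAP = 0.1587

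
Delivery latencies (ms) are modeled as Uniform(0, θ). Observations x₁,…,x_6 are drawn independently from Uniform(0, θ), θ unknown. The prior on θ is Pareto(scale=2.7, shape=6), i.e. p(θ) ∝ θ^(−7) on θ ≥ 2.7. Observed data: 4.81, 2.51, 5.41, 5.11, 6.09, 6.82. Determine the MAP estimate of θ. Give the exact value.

θ̂_MAP = 6.82

The Uniform(0, θ) likelihood is θ^(−n) for θ ≥ max(xᵢ), zero otherwise. Here max(xᵢ) = 6.82.
Posterior ∝ θ^(−7) · θ^(−6) = θ^(−13) on θ ≥ max(2.7, 6.82) = 6.82.
This density is strictly decreasing in θ, so the posterior mode lies at the lower boundary of the support.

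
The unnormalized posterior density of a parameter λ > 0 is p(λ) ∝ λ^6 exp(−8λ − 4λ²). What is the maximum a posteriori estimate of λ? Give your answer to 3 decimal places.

ℓ'(λ) = 6/λ − 8 − 8λ. Setting this to zero and multiplying by λ: 8λ² + 8λ − 6 = 0.
λ = (−8 + √(8² + 4·8·6)) / (2·8) = (−8 + √256) / 16 = (−8 + 16)/16 = 1/2.
ℓ''(λ) = −6/λ² − 8 < 0, confirming a maximum.

λ̂_MAP = 0.500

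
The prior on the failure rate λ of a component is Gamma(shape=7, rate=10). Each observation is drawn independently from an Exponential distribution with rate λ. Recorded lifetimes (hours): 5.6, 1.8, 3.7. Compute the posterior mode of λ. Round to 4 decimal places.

The Exponential(rate=λ) likelihood is ∝ λ^n e^(−λΣtᵢ). Here n = 3 and Σtᵢ = 5.6 + 1.8 + 3.7 = 11.1.
Posterior ∝ λ^6e^(−10λ) · λ^3e^(−11.1λ) = λ^9e^(−21.1λ), i.e. Gamma(10, 21.1).
Mode = (a−1)/b = 9/21.1 ≈ 0.4265.

λ̂_MAP = 0.4265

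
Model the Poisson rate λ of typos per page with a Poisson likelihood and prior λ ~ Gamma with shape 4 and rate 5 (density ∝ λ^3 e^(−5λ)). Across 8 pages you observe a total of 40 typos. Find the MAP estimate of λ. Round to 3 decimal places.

Σxᵢ = 40, n = 8.
Posterior ∝ λ^3e^(−5λ) · λ^40e^(−8λ) = λ^43e^(−13λ), i.e. Gamma(shape=44, rate=13).
The mode of a Gamma(a, b) with a ≥ 1 (shape–rate) is (a−1)/b = 43/13 ≈ 3.308.

λ̂_MAP = 3.308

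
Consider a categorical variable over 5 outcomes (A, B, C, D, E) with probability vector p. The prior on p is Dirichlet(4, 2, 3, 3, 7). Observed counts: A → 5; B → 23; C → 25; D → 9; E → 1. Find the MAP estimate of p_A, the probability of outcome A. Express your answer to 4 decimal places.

MAP estimate of p_A = 0.1039

The posterior is Dirichlet(αᵢ + nᵢ) = Dirichlet(9, 25, 28, 12, 8).
For a Dirichlet(a₁,…,a_K) with all aᵢ > 1, the mode has j-th component (aⱼ − 1)/(Σaᵢ − K).
Here Σaᵢ = 82 and K = 5, so p_A = (9 − 1)/(82 − 5) = 8/77 ≈ 0.1039.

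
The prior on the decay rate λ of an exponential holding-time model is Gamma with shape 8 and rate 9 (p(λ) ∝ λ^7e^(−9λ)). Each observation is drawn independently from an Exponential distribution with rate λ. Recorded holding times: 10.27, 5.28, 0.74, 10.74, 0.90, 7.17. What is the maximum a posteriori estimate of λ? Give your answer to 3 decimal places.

The Exponential(rate=λ) likelihood is ∝ λ^n e^(−λΣtᵢ). Here n = 6 and Σtᵢ = 10.27 + 5.28 + 0.74 + 10.74 + 0.90 + 7.17 = 35.10.
Posterior ∝ λ^7e^(−9λ) · λ^6e^(−35.10λ) = λ^13e^(−44.10λ), i.e. Gamma(14, 44.10).
Mode = (a−1)/b = 13/44.10 ≈ 0.295.

λ̂_MAP = 0.295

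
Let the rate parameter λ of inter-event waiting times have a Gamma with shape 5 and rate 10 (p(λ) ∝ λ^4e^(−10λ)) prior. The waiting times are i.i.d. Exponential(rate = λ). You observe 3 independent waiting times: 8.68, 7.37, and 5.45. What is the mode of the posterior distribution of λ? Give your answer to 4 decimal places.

λ̂_MAP = 0.2222

The Exponential(rate=λ) likelihood is ∝ λ^n e^(−λΣtᵢ). Here n = 3 and Σtᵢ = 8.68 + 7.37 + 5.45 = 21.50.
Posterior ∝ λ^4e^(−10λ) · λ^3e^(−21.50λ) = λ^7e^(−31.50λ), i.e. Gamma(8, 31.50).
Mode = (a−1)/b = 7/31.50 ≈ 0.2222.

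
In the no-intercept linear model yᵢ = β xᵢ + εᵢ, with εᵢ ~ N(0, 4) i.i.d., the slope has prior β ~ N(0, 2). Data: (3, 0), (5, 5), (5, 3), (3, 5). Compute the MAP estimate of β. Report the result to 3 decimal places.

log p(β | y) = −Σ(yᵢ − βxᵢ)²/(2·4) − β²/(2·2) + const.
Setting the derivative to zero: Σxᵢ(yᵢ − βxᵢ)/4 − β/2 = 0, so β = Σxᵢyᵢ / (Σxᵢ² + σ²/τ²).
Σxᵢyᵢ = 3·0 + 5·5 + 5·3 + 3·5 = 55; Σxᵢ² = 68; σ²/τ² = 2.
β̂_MAP = 55 / (68 + 2) = 55/70 ≈ 0.786.

β̂_MAP = 0.786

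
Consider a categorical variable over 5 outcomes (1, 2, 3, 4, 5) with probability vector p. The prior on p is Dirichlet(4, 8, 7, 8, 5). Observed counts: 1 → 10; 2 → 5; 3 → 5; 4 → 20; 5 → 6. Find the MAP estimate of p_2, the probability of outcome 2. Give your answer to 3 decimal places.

MAP estimate: 0.164

The posterior is Dirichlet(αᵢ + nᵢ) = Dirichlet(14, 13, 12, 28, 11).
For a Dirichlet(a₁,…,a_K) with all aᵢ > 1, the mode has j-th component (aⱼ − 1)/(Σaᵢ − K).
Here Σaᵢ = 78 and K = 5, so p_2 = (13 − 1)/(78 − 5) = 12/73 ≈ 0.164.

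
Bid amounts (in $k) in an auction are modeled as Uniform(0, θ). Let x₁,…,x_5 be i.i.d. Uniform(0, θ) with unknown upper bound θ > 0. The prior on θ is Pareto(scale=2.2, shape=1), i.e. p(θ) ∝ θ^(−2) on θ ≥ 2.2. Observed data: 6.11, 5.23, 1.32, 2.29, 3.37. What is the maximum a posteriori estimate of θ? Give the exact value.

The Uniform(0, θ) likelihood is θ^(−n) for θ ≥ max(xᵢ), zero otherwise. Here max(xᵢ) = 6.11.
Posterior ∝ θ^(−2) · θ^(−5) = θ^(−7) on θ ≥ max(2.2, 6.11) = 6.11.
This density is strictly decreasing in θ, so the posterior mode lies at the lower boundary of the support.

θ̂_MAP = 6.11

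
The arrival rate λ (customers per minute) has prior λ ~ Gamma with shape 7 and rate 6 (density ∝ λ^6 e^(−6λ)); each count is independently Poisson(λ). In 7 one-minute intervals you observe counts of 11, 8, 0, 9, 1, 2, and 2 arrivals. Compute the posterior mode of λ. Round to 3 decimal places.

λ̂_MAP = 3.000

Σxᵢ = 11+8+0+9+1+2+2 = 33, with n = 7.
Posterior ∝ λ^6e^(−6λ) · λ^33e^(−7λ) = λ^39e^(−13λ), i.e. Gamma(shape=40, rate=13).
The mode of a Gamma(a, b) with a ≥ 1 (shape–rate) is (a−1)/b = 39/13 ≈ 3.000.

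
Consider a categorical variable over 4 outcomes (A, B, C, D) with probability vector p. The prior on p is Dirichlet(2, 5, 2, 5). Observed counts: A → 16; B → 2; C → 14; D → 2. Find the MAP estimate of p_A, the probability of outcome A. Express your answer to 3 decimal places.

The posterior is Dirichlet(αᵢ + nᵢ) = Dirichlet(18, 7, 16, 7).
For a Dirichlet(a₁,…,a_K) with all aᵢ > 1, the mode has j-th component (aⱼ − 1)/(Σaᵢ − K).
Here Σaᵢ = 48 and K = 4, so p_A = (18 − 1)/(48 − 4) = 17/44 ≈ 0.386.

MAP estimate of p_A = 0.386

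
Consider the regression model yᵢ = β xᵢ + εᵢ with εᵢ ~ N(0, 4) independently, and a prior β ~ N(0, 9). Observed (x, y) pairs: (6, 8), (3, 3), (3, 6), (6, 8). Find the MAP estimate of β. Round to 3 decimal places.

β̂_MAP = 1.360

log p(β | y) = −Σ(yᵢ − βxᵢ)²/(2·4) − β²/(2·9) + const.
Setting the derivative to zero: Σxᵢ(yᵢ − βxᵢ)/4 − β/9 = 0, so β = Σxᵢyᵢ / (Σxᵢ² + σ²/τ²).
Σxᵢyᵢ = 6·8 + 3·3 + 3·6 + 6·8 = 123; Σxᵢ² = 90; σ²/τ² = 4/9.
β̂_MAP = 123 / (90 + 4/9) = 123/(814/9) = 1107/814 ≈ 1.360.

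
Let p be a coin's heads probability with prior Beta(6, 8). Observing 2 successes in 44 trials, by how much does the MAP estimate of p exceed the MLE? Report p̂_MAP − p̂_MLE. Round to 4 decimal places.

MAP − MLE = 0.0795

Posterior is Beta(8, 50); MAP = (8−1)/(58−2) = 7/56 ≈ 0.12500.
MLE ignores the prior: p̂_MLE = k/n = 2/44 ≈ 0.04545.
Difference = 7/56 − 2/44 = 7/88 ≈ 0.0795.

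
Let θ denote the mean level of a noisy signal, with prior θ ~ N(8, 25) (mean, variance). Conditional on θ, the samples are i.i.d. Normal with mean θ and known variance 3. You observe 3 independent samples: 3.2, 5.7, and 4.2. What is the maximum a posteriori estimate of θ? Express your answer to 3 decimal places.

n = 3; x̄ = (3.2 + 5.7 + 4.2)/3 = 13.1/3 = 131/30 ≈ 4.3667.
For a Normal prior and Normal likelihood with known variance, the posterior is Normal; its mode equals its mean, the precision-weighted average.
Prior precision 1/σ₀² = 1/25 = 0.04; data precision n/σ² = 3/3 = 1.
θ̂ = (0.04·8 + 1·(131/30)) / (0.04 + 1) = (703/150)/1.04 = 703/156 ≈ 4.506.

θ̂_MAP = 4.506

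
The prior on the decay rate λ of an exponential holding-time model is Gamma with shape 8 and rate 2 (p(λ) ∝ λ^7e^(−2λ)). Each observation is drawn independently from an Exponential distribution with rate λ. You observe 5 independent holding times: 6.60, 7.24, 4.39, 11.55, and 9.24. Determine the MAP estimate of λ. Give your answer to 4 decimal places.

The Exponential(rate=λ) likelihood is ∝ λ^n e^(−λΣtᵢ). Here n = 5 and Σtᵢ = 6.60 + 7.24 + 4.39 + 11.55 + 9.24 = 39.02.
Posterior ∝ λ^7e^(−2λ) · λ^5e^(−39.02λ) = λ^12e^(−41.02λ), i.e. Gamma(13, 41.02).
Mode = (a−1)/b = 12/41.02 ≈ 0.2925.

λ̂_MAP = 0.2925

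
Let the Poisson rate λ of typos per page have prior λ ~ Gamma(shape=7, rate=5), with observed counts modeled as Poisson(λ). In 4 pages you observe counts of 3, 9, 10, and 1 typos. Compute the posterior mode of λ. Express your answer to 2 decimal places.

λ̂_MAP = 3.22

Σxᵢ = 3+9+10+1 = 23, with n = 4.
Posterior ∝ λ^6e^(−5λ) · λ^23e^(−4λ) = λ^29e^(−9λ), i.e. Gamma(shape=30, rate=9).
The mode of a Gamma(a, b) with a ≥ 1 (shape–rate) is (a−1)/b = 29/9 ≈ 3.22.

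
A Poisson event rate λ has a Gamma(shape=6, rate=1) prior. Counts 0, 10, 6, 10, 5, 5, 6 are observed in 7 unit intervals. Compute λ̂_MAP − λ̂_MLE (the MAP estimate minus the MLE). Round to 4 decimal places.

Σxᵢ = 42. Posterior is Gamma(48, 8); MAP = (48−1)/8 = 47/8 ≈ 5.87500.
MLE = x̄ = 42/7 ≈ 6.00000.
Difference = 47/8 − 42/7 = -1/8 ≈ -0.1250.

MAP − MLE = -0.1250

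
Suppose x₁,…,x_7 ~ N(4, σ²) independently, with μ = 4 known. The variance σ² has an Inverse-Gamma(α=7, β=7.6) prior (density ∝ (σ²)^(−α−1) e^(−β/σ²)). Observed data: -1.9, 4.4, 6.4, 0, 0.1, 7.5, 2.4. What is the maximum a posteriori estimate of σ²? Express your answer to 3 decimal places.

σ̂²_MAP = 4.433

Sum of squared deviations about the known mean: SS = (-1.9−4)² + (4.4−4)² + (6.4−4)² + (0−4)² + (0.1−4)² + (7.5−4)² + (2.4−4)² = 86.75.
The Normal likelihood contributes (σ²)^(−n/2) exp(−SS/(2σ²)), so the posterior is Inverse-Gamma(α + n/2, β + SS/2) = Inverse-Gamma(10.5, 50.975).
The mode of Inverse-Gamma(a, b) is b/(a+1) = 50.975/11.5 ≈ 4.433.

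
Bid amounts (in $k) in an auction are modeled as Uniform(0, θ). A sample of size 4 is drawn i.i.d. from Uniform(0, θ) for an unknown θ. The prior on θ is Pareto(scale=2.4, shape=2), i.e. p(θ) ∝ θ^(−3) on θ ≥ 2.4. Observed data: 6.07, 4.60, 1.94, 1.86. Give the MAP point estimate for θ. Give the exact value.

θ̂_MAP = 6.07

The Uniform(0, θ) likelihood is θ^(−n) for θ ≥ max(xᵢ), zero otherwise. Here max(xᵢ) = 6.07.
Posterior ∝ θ^(−3) · θ^(−4) = θ^(−7) on θ ≥ max(2.4, 6.07) = 6.07.
This density is strictly decreasing in θ, so the posterior mode lies at the lower boundary of the support.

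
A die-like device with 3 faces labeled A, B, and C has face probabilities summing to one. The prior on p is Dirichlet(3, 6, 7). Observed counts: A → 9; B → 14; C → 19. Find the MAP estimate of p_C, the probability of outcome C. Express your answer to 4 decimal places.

MAP estimate of p_C = 0.4545

The posterior is Dirichlet(αᵢ + nᵢ) = Dirichlet(12, 20, 26).
For a Dirichlet(a₁,…,a_K) with all aᵢ > 1, the mode has j-th component (aⱼ − 1)/(Σaᵢ − K).
Here Σaᵢ = 58 and K = 3, so p_C = (26 − 1)/(58 − 3) = 25/55 ≈ 0.4545.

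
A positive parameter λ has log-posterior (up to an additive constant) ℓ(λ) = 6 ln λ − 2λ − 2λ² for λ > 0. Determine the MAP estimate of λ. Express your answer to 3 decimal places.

λ̂_MAP = 1.000

ℓ'(λ) = 6/λ − 2 − 4λ. Setting this to zero and multiplying by λ: 4λ² + 2λ − 6 = 0.
λ = (−2 + √(2² + 4·4·6)) / (2·4) = (−2 + √100) / 8 = (−2 + 10)/8 = 1.
ℓ''(λ) = −6/λ² − 4 < 0, confirming a maximum.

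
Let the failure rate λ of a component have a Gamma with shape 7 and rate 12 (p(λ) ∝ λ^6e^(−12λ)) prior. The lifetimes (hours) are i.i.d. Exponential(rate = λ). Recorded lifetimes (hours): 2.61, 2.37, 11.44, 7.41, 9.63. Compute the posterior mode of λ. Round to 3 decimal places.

The Exponential(rate=λ) likelihood is ∝ λ^n e^(−λΣtᵢ). Here n = 5 and Σtᵢ = 2.61 + 2.37 + 11.44 + 7.41 + 9.63 = 33.46.
Posterior ∝ λ^6e^(−12λ) · λ^5e^(−33.46λ) = λ^11e^(−45.46λ), i.e. Gamma(12, 45.46).
Mode = (a−1)/b = 11/45.46 ≈ 0.242.

λ̂_MAP = 0.242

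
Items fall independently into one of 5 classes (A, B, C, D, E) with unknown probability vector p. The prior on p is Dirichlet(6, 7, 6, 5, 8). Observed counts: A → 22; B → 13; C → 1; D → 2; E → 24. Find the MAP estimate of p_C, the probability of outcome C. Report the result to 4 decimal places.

MAP estimate of p_C = 0.0674

The posterior is Dirichlet(αᵢ + nᵢ) = Dirichlet(28, 20, 7, 7, 32).
For a Dirichlet(a₁,…,a_K) with all aᵢ > 1, the mode has j-th component (aⱼ − 1)/(Σaᵢ − K).
Here Σaᵢ = 94 and K = 5, so p_C = (7 − 1)/(94 − 5) = 6/89 ≈ 0.0674.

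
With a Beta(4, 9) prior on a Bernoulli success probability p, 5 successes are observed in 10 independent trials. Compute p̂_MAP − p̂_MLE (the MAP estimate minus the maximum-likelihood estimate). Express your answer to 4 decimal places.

MAP − MLE = -0.1190

Posterior is Beta(9, 14); MAP = (9−1)/(23−2) = 8/21 ≈ 0.38095.
MLE ignores the prior: p̂_MLE = k/n = 5/10 ≈ 0.50000.
Difference = 8/21 − 5/10 = -5/42 ≈ -0.1190.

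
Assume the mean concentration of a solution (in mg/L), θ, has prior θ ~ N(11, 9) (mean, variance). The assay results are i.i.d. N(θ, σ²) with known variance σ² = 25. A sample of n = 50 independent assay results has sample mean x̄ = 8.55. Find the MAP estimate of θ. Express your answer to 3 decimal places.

θ̂_MAP = 8.679

n = 50, x̄ = 8.55.
For a Normal prior and Normal likelihood with known variance, the posterior is Normal; its mode equals its mean, the precision-weighted average.
Prior precision 1/σ₀² = 1/9; data precision n/σ² = 50/25 = 2.
θ̂ = ((1/9)·11 + 2·8.55) / (1/9 + 2) = (1649/90)/(19/9) = 1649/190 ≈ 8.679.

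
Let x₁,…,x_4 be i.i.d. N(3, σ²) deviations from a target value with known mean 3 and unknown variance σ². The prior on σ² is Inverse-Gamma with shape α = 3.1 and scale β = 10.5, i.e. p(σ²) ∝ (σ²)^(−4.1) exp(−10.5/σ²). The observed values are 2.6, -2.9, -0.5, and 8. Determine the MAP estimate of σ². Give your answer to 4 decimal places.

σ̂²_MAP = 7.6410

Sum of squared deviations about the known mean: SS = (2.6−3)² + (-2.9−3)² + (-0.5−3)² + (8−3)² = 72.22.
The Normal likelihood contributes (σ²)^(−n/2) exp(−SS/(2σ²)), so the posterior is Inverse-Gamma(α + n/2, β + SS/2) = Inverse-Gamma(5.1, 46.61).
The mode of Inverse-Gamma(a, b) is b/(a+1) = 46.61/6.1 ≈ 7.6410.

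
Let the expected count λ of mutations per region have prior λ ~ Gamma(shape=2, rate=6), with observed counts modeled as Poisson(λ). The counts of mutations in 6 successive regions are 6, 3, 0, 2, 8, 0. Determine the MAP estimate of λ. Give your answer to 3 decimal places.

λ̂_MAP = 1.667

Σxᵢ = 6+3+0+2+8+0 = 19, with n = 6.
Posterior ∝ λe^(−6λ) · λ^19e^(−6λ) = λ^20e^(−12λ), i.e. Gamma(shape=21, rate=12).
The mode of a Gamma(a, b) with a ≥ 1 (shape–rate) is (a−1)/b = 20/12 ≈ 1.667.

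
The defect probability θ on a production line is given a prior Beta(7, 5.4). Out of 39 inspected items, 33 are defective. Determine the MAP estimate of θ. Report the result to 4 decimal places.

Prior: Beta(7, 5.4).
Data: 33 successes in 39 trials. The binomial likelihood contributes θ^33(1−θ)^6, so the posterior is Beta(7+33, 5.4+6) = Beta(40, 11.4).
For Beta(a, b) with a, b > 1 the mode is (a−1)/(a+b−2) = 39/49.4 ≈ 0.7895.

θ̂_MAP = 0.7895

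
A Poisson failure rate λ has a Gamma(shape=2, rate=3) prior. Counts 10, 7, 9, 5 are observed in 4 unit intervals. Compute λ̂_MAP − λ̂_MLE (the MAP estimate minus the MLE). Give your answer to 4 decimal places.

MAP − MLE = -3.1786

Σxᵢ = 31. Posterior is Gamma(33, 7); MAP = (33−1)/7 = 32/7 ≈ 4.57143.
MLE = x̄ = 31/4 ≈ 7.75000.
Difference = 32/7 − 31/4 = -89/28 ≈ -3.1786.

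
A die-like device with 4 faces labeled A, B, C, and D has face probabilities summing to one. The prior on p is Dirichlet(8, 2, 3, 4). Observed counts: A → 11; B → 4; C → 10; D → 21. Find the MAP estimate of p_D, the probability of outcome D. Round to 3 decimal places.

The posterior is Dirichlet(αᵢ + nᵢ) = Dirichlet(19, 6, 13, 25).
For a Dirichlet(a₁,…,a_K) with all aᵢ > 1, the mode has j-th component (aⱼ − 1)/(Σaᵢ − K).
Here Σaᵢ = 63 and K = 4, so p_D = (25 − 1)/(63 − 4) = 24/59 ≈ 0.407.

MAP estimate of p_D = 0.407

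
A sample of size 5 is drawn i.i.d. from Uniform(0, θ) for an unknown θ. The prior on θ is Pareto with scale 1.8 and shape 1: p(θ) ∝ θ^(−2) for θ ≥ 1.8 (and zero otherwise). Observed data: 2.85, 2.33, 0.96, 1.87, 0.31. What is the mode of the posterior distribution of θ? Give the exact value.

The Uniform(0, θ) likelihood is θ^(−n) for θ ≥ max(xᵢ), zero otherwise. Here max(xᵢ) = 2.85.
Posterior ∝ θ^(−2) · θ^(−5) = θ^(−7) on θ ≥ max(1.8, 2.85) = 2.85.
This density is strictly decreasing in θ, so the posterior mode lies at the lower boundary of the support.

θ̂_MAP = 2.85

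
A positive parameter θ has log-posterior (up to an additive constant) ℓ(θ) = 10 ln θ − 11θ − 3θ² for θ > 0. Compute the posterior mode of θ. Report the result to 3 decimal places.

ℓ'(θ) = 10/θ − 11 − 6θ. Setting this to zero and multiplying by θ: 6θ² + 11θ − 10 = 0.
θ = (−11 + √(11² + 4·6·10)) / (2·6) = (−11 + √361) / 12 = (−11 + 19)/12 = 2/3.
ℓ''(θ) = −10/θ² − 6 < 0, confirming a maximum.

θ̂_MAP = 0.667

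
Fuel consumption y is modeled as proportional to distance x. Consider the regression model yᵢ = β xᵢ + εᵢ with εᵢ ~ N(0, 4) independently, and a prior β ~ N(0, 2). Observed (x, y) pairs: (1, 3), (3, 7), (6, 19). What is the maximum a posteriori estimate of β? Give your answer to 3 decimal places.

log p(β | y) = −Σ(yᵢ − βxᵢ)²/(2·4) − β²/(2·2) + const.
Setting the derivative to zero: Σxᵢ(yᵢ − βxᵢ)/4 − β/2 = 0, so β = Σxᵢyᵢ / (Σxᵢ² + σ²/τ²).
Σxᵢyᵢ = 1·3 + 3·7 + 6·19 = 138; Σxᵢ² = 46; σ²/τ² = 2.
β̂_MAP = 138 / (46 + 2) = 138/48 ≈ 2.875.

β̂_MAP = 2.875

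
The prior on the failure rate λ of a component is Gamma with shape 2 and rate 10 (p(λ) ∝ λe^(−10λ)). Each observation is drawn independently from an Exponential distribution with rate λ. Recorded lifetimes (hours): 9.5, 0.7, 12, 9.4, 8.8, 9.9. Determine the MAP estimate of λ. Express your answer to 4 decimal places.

λ̂_MAP = 0.1161

The Exponential(rate=λ) likelihood is ∝ λ^n e^(−λΣtᵢ). Here n = 6 and Σtᵢ = 9.5 + 0.7 + 12 + 9.4 + 8.8 + 9.9 = 50.3.
Posterior ∝ λe^(−10λ) · λ^6e^(−50.3λ) = λ^7e^(−60.3λ), i.e. Gamma(8, 60.3).
Mode = (a−1)/b = 7/60.3 ≈ 0.1161.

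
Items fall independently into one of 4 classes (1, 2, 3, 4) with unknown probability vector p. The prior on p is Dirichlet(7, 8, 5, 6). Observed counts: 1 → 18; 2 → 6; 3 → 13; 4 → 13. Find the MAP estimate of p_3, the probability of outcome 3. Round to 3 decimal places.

MAP estimate: 0.236

The posterior is Dirichlet(αᵢ + nᵢ) = Dirichlet(25, 14, 18, 19).
For a Dirichlet(a₁,…,a_K) with all aᵢ > 1, the mode has j-th component (aⱼ − 1)/(Σaᵢ − K).
Here Σaᵢ = 76 and K = 4, so p_3 = (18 − 1)/(76 − 4) = 17/72 ≈ 0.236.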